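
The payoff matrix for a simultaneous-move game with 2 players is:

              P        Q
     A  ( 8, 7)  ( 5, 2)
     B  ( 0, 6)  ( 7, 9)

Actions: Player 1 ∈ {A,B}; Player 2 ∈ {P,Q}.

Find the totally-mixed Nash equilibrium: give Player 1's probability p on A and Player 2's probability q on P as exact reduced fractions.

P1 mixes 3/8 on A; P2 mixes 1/5 on P

P1 indiff ⇒ q·8+(1-q)·5 = q·0+(1-q)·7 ⇒ q(8) = (1-q)(2) ⇒ q = 1/5
P2 indiff ⇒ p·7+(1-p)·6 = p·2+(1-p)·9 ⇒ p(5) = (1-p)(3) ⇒ p = 3/8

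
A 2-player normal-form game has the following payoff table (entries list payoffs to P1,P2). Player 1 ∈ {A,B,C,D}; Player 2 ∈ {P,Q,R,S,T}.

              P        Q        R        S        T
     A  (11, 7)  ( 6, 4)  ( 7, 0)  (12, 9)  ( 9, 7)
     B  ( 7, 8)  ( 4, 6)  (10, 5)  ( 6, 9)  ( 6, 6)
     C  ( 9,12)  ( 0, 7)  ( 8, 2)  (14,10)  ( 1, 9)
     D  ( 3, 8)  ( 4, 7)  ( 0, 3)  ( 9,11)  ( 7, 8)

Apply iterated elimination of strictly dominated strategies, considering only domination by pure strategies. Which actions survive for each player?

IESDS → P1:{A,C} P2:{P,S}

P1 drop D (A beats it: P:11>3 Q:6>4 R:7>0 S:12>9 T:9>7)
P2 drop Q (P beats it: A:7>4 B:8>6 C:12>7)
P2 drop R (P beats it: A:7>0 B:8>5 C:12>2)
P1 drop B (A beats it: P:11>7 S:12>6 T:9>6)
P2 drop T (S beats it: A:9>7 C:10>9)
P1→{A,C} P2→{P,S}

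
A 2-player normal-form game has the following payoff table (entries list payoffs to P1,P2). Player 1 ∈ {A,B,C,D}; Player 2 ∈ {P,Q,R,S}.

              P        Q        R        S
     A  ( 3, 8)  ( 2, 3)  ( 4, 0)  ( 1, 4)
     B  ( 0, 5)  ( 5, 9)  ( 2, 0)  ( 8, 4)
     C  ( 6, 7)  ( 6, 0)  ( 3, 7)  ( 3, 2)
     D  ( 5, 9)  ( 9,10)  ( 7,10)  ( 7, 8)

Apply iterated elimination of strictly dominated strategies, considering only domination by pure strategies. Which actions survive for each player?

P1 drop A (D beats it: P:5>3 Q:9>2 R:7>4 S:7>1)
P2 drop S (P beats it: B:5>4 C:7>2 D:9>8)
P1 drop B (C beats it: P:6>0 Q:6>5 R:3>2)
P1→{C,D} P2→{P,Q,R}

Survivors P1:{C,D} P2:{P,Q,R}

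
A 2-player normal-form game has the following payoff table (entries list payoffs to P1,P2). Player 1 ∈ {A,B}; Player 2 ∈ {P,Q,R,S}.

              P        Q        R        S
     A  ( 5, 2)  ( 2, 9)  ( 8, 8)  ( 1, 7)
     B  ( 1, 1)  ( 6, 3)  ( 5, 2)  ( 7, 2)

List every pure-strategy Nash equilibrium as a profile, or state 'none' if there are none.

(A,P): not NE [P2→Q gives 9>2]
(A,Q): not NE [P1→B gives 6>2]
(A,R): not NE [P2→Q gives 9>8]
(A,S): not NE [P1→B gives 7>1; P2→Q gives 9>7]
(B,P): not NE [P1→A gives 5>1; P2→Q gives 3>1]
(B,Q): NE
(B,R): not NE [P1→A gives 8>5; P2→Q gives 3>2]
(B,S): not NE [P2→Q gives 3>2]

PSNE = {(B,Q)}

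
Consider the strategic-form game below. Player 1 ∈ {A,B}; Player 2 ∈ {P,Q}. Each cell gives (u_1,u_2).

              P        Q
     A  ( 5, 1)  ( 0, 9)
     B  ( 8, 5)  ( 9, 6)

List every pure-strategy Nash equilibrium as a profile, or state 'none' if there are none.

Nash profiles: (B,Q)

(A,P): not NE [P1→B gives 8>5; P2→Q gives 9>1]
(A,Q): not NE [P1→B gives 9>0]
(B,P): not NE [P2→Q gives 6>5]
(B,Q): NE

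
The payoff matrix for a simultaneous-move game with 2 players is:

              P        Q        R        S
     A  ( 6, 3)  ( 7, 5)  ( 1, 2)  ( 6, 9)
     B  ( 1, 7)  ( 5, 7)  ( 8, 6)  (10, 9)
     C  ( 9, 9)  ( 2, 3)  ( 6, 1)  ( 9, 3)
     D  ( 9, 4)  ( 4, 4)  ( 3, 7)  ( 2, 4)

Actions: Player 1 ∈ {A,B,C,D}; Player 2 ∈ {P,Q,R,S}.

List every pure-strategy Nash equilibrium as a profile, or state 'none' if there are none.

(A,P): not NE [P1→D gives 9>6; P2→S gives 9>3]
(A,Q): not NE [P2→S gives 9>5]
(A,R): not NE [P1→B gives 8>1; P2→S gives 9>2]
(A,S): not NE [P1→B gives 10>6]
(B,P): not NE [P1→D gives 9>1; P2→S gives 9>7]
(B,Q): not NE [P1→A gives 7>5; P2→S gives 9>7]
(B,R): not NE [P2→S gives 9>6]
(B,S): NE
(C,P): NE
(C,Q): not NE [P1→A gives 7>2; P2→P gives 9>3]
(C,R): not NE [P1→B gives 8>6; P2→P gives 9>1]
(C,S): not NE [P1→B gives 10>9; P2→P gives 9>3]
(D,P): not NE [P2→R gives 7>4]
(D,Q): not NE [P1→A gives 7>4; P2→R gives 7>4]
(D,R): not NE [P1→B gives 8>3]
(D,S): not NE [P1→B gives 10>2; P2→R gives 7>4]

Nash profiles: (B,S), (C,P)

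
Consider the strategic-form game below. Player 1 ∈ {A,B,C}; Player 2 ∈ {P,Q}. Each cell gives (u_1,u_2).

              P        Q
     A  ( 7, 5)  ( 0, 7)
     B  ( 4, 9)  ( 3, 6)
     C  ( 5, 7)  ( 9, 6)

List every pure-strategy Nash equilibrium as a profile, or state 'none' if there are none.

No pure NE.

(A,P): not NE [P2→Q gives 7>5]
(A,Q): not NE [P1→C gives 9>0]
(B,P): not NE [P1→A gives 7>4]
(B,Q): not NE [P1→C gives 9>3; P2→P gives 9>6]
(C,P): not NE [P1→A gives 7>5]
(C,Q): not NE [P2→P gives 7>6]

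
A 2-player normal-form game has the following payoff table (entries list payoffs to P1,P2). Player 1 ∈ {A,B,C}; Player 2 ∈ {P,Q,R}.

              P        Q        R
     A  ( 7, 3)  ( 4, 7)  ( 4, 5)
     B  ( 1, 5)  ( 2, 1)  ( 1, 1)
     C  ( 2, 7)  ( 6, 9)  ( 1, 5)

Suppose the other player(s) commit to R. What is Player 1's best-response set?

u_1(A vs R) = 4
u_1(B vs R) = 1
u_1(C vs R) = 1
max payoff 4 at {A}

P1 best: {A}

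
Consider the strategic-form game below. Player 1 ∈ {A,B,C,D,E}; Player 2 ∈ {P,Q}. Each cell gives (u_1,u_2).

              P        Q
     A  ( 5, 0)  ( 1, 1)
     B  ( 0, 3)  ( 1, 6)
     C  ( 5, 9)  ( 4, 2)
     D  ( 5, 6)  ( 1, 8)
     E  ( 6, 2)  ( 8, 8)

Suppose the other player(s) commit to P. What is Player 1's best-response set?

u_1(A vs P) = 5
u_1(B vs P) = 0
u_1(C vs P) = 5
u_1(D vs P) = 5
u_1(E vs P) = 6
max payoff 6 at {E}

argmax u_1 = {E}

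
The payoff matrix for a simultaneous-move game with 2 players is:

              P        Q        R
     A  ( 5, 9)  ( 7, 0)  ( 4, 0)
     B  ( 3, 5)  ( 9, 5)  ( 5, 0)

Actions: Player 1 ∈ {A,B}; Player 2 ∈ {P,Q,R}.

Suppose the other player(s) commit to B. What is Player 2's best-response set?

BR_2 = {P,Q}

u_2(P vs B) = 5
u_2(Q vs B) = 5
u_2(R vs B) = 0
max payoff 5 at {P,Q}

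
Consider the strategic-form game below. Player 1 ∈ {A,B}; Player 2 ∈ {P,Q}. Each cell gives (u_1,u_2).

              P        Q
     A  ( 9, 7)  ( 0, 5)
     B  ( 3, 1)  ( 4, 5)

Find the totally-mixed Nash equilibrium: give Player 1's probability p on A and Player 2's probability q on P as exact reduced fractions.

P1 indiff ⇒ q·9+(1-q)·0 = q·3+(1-q)·4 ⇒ q(6) = (1-q)(4) ⇒ q = 2/5
P2 indiff ⇒ p·7+(1-p)·1 = p·5+(1-p)·5 ⇒ p(2) = (1-p)(4) ⇒ p = 2/3

p=2/3, q=2/5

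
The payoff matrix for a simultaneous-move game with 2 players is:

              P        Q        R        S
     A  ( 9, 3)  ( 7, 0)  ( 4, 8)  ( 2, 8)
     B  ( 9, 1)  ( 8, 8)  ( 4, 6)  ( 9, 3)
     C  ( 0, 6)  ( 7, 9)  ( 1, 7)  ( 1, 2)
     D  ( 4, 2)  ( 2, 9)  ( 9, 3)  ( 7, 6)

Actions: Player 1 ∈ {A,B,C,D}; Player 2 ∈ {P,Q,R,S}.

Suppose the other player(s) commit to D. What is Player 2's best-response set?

argmax u_2 = {Q}

u_2(P vs D) = 2
u_2(Q vs D) = 9
u_2(R vs D) = 3
u_2(S vs D) = 6
max payoff 9 at {Q}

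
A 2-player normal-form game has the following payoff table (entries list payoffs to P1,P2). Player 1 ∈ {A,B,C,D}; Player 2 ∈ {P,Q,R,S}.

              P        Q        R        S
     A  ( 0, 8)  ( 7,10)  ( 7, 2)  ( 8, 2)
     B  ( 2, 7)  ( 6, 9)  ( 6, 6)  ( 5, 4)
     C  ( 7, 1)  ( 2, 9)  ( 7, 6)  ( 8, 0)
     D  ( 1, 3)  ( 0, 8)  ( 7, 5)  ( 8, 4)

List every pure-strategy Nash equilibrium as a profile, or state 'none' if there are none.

(A,P): not NE [P1→C gives 7>0; P2→Q gives 10>8]
(A,Q): NE
(A,R): not NE [P2→Q gives 10>2]
(A,S): not NE [P2→Q gives 10>2]
(B,P): not NE [P1→C gives 7>2; P2→Q gives 9>7]
(B,Q): not NE [P1→A gives 7>6]
(B,R): not NE [P1→D gives 7>6; P2→Q gives 9>6]
(B,S): not NE [P1→D gives 8>5; P2→Q gives 9>4]
(C,P): not NE [P2→Q gives 9>1]
(C,Q): not NE [P1→A gives 7>2]
(C,R): not NE [P2→Q gives 9>6]
(C,S): not NE [P2→Q gives 9>0]
(D,P): not NE [P1→C gives 7>1; P2→Q gives 8>3]
(D,Q): not NE [P1→A gives 7>0]
(D,R): not NE [P2→Q gives 8>5]
(D,S): not NE [P2→Q gives 8>4]

PSNE = {(A,Q)}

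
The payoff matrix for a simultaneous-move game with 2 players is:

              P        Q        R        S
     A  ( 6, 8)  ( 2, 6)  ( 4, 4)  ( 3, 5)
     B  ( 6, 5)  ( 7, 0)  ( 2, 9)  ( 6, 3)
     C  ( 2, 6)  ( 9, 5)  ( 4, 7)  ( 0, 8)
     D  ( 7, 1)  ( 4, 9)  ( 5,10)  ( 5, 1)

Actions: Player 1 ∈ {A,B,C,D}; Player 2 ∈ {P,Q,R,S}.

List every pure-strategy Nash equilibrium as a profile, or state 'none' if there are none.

(A,P): not NE [P1→D gives 7>6]
(A,Q): not NE [P1→C gives 9>2; P2→P gives 8>6]
(A,R): not NE [P1→D gives 5>4; P2→P gives 8>4]
(A,S): not NE [P1→B gives 6>3; P2→P gives 8>5]
(B,P): not NE [P1→D gives 7>6; P2→R gives 9>5]
(B,Q): not NE [P1→C gives 9>7; P2→R gives 9>0]
(B,R): not NE [P1→D gives 5>2]
(B,S): not NE [P2→R gives 9>3]
(C,P): not NE [P1→D gives 7>2; P2→S gives 8>6]
(C,Q): not NE [P2→S gives 8>5]
(C,R): not NE [P1→D gives 5>4; P2→S gives 8>7]
(C,S): not NE [P1→B gives 6>0]
(D,P): not NE [P2→R gives 10>1]
(D,Q): not NE [P1→C gives 9>4; P2→R gives 10>9]
(D,R): NE
(D,S): not NE [P1→B gives 6>5; P2→R gives 10>1]

NE set: (D,R)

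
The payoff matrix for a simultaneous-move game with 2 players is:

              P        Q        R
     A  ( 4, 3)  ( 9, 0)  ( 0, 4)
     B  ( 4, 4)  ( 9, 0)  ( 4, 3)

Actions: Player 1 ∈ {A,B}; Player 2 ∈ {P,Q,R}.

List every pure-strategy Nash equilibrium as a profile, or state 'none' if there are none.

(A,P): not NE [P2→R gives 4>3]
(A,Q): not NE [P2→R gives 4>0]
(A,R): not NE [P1→B gives 4>0]
(B,P): NE
(B,Q): not NE [P2→P gives 4>0]
(B,R): not NE [P2→P gives 4>3]

NE set: (B,P)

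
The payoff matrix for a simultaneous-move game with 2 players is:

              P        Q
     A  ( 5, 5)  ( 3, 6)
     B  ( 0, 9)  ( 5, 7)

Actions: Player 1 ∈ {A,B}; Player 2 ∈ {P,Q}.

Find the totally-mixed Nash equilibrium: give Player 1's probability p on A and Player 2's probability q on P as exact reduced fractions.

P1 indiff ⇒ q·5+(1-q)·3 = q·0+(1-q)·5 ⇒ q(5) = (1-q)(2) ⇒ q = 2/7
P2 indiff ⇒ p·5+(1-p)·9 = p·6+(1-p)·7 ⇒ p(-1) = (1-p)(-2) ⇒ p = 2/3

P1 mixes 2/3 on A; P2 mixes 2/7 on P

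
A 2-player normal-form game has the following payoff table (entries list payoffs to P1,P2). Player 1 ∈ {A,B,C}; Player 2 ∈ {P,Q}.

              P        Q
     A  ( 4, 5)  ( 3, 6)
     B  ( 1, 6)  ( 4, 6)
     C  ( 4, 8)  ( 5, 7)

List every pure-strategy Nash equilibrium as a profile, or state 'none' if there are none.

PSNE = {(C,P)}

(A,P): not NE [P2→Q gives 6>5]
(A,Q): not NE [P1→C gives 5>3]
(B,P): not NE [P1→C gives 4>1]
(B,Q): not NE [P1→C gives 5>4]
(C,P): NE
(C,Q): not NE [P2→P gives 8>7]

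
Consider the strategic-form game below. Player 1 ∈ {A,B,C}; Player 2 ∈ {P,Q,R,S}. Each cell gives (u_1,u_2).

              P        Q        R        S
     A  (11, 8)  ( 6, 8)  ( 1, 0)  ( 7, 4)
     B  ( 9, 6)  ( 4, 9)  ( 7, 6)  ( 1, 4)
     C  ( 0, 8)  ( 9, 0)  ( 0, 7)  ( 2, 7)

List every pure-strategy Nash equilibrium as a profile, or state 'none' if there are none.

(A,P): NE
(A,Q): not NE [P1→C gives 9>6]
(A,R): not NE [P1→B gives 7>1; P2→Q gives 8>0]
(A,S): not NE [P2→Q gives 8>4]
(B,P): not NE [P1→A gives 11>9; P2→Q gives 9>6]
(B,Q): not NE [P1→C gives 9>4]
(B,R): not NE [P2→Q gives 9>6]
(B,S): not NE [P1→A gives 7>1; P2→Q gives 9>4]
(C,P): not NE [P1→A gives 11>0]
(C,Q): not NE [P2→P gives 8>0]
(C,R): not NE [P1→B gives 7>0; P2→P gives 8>7]
(C,S): not NE [P1→A gives 7>2; P2→P gives 8>7]

NE set: (A,P)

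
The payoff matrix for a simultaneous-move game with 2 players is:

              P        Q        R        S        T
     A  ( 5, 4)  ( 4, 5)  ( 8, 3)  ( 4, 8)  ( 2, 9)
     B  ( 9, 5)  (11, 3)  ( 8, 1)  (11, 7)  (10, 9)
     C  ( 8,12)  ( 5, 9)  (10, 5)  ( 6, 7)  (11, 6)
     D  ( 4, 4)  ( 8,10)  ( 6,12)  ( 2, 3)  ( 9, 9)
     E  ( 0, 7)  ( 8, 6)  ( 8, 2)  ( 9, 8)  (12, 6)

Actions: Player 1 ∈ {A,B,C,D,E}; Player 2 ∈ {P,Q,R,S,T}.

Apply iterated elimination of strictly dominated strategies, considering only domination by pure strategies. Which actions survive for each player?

P1 drop A (C beats it: P:8>5 Q:5>4 R:10>8 S:6>4 T:11>2)
P1 drop D (B beats it: P:9>4 Q:11>8 R:8>6 S:11>2 T:10>9)
P2 drop Q (P beats it: B:5>3 C:12>9 E:7>6)
P2 drop R (P beats it: B:5>1 C:12>5 E:7>2)
P1→{B,C,E} P2→{P,S,T}

IESDS → P1:{B,C,E} P2:{P,S,T}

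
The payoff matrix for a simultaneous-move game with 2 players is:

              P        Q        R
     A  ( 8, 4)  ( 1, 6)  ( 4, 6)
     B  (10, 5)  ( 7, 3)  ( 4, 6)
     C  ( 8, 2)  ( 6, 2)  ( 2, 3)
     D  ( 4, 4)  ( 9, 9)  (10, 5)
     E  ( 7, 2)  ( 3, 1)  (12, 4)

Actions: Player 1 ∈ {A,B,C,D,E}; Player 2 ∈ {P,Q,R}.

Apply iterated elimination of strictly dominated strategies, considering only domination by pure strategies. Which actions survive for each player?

P1 drop C (B beats it: P:10>8 Q:7>6 R:4>2)
P2 drop P (R beats it: A:6>4 B:6>5 D:5>4 E:4>2)
P1 drop A (D beats it: Q:9>1 R:10>4)
P1 drop B (D beats it: Q:9>7 R:10>4)
P1→{D,E} P2→{Q,R}

Remaining: P1:{D,E} P2:{Q,R}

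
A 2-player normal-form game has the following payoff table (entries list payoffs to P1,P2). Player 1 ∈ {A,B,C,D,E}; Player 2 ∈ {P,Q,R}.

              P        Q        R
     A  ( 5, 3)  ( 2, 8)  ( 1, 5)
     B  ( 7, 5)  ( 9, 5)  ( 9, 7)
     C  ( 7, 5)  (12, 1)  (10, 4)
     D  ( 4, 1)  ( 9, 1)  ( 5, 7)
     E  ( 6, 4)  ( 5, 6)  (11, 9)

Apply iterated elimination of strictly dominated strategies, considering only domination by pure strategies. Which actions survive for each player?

P1 drop A (B beats it: P:7>5 Q:9>2 R:9>1)
P1 drop D (C beats it: P:7>4 Q:12>9 R:10>5)
P2 drop Q (R beats it: B:7>5 C:4>1 E:9>6)
P1→{B,C,E} P2→{P,R}

IESDS → P1:{B,C,E} P2:{P,R}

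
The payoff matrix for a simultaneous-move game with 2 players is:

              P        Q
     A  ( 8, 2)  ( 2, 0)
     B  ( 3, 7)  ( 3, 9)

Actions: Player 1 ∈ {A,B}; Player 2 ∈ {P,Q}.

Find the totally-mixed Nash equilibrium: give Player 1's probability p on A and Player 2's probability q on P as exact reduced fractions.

p=1/2, q=1/6

P1 indiff ⇒ q·8+(1-q)·2 = q·3+(1-q)·3 ⇒ q(5) = (1-q)(1) ⇒ q = 1/6
P2 indiff ⇒ p·2+(1-p)·7 = p·0+(1-p)·9 ⇒ p(2) = (1-p)(2) ⇒ p = 1/2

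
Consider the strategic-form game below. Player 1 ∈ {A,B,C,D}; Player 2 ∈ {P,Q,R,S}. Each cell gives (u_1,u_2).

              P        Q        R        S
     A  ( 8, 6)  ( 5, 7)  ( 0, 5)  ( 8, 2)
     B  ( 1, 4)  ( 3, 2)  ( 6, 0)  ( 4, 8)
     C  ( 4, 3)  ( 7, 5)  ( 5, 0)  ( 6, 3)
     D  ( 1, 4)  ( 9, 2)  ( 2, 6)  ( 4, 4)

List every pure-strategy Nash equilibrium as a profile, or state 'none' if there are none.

(A,P): not NE [P2→Q gives 7>6]
(A,Q): not NE [P1→D gives 9>5]
(A,R): not NE [P1→B gives 6>0; P2→Q gives 7>5]
(A,S): not NE [P2→Q gives 7>2]
(B,P): not NE [P1→A gives 8>1; P2→S gives 8>4]
(B,Q): not NE [P1→D gives 9>3; P2→S gives 8>2]
(B,R): not NE [P2→S gives 8>0]
(B,S): not NE [P1→A gives 8>4]
(C,P): not NE [P1→A gives 8>4; P2→Q gives 5>3]
(C,Q): not NE [P1→D gives 9>7]
(C,R): not NE [P1→B gives 6>5; P2→Q gives 5>0]
(C,S): not NE [P1→A gives 8>6; P2→Q gives 5>3]
(D,P): not NE [P1→A gives 8>1; P2→R gives 6>4]
(D,Q): not NE [P2→R gives 6>2]
(D,R): not NE [P1→B gives 6>2]
(D,S): not NE [P1→A gives 8>4; P2→R gives 6>4]

No pure NE.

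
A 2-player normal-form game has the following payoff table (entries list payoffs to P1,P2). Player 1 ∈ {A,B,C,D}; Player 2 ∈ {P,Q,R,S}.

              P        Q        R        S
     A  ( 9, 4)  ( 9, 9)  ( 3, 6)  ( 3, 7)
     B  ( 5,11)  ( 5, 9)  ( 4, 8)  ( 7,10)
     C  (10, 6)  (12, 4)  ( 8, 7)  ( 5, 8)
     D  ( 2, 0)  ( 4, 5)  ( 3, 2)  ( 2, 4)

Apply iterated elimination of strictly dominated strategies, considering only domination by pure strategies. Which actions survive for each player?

Survivors P1:{B,C} P2:{P,S}

P1 drop A (C beats it: P:10>9 Q:12>9 R:8>3 S:5>3)
P1 drop D (B beats it: P:5>2 Q:5>4 R:4>3 S:7>2)
P2 drop Q (P beats it: B:11>9 C:6>4)
P2 drop R (S beats it: B:10>8 C:8>7)
P1→{B,C} P2→{P,S}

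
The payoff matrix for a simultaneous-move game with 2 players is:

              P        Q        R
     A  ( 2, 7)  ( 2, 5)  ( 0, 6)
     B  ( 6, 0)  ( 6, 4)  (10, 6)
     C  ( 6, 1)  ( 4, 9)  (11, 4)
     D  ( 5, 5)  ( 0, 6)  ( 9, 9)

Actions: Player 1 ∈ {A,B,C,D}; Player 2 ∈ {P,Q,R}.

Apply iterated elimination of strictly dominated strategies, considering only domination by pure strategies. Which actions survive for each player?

Remaining: P1:{B,C} P2:{Q,R}

P1 drop A (B beats it: P:6>2 Q:6>2 R:10>0)
P1 drop D (B beats it: P:6>5 Q:6>0 R:10>9)
P2 drop P (Q beats it: B:4>0 C:9>1)
P1→{B,C} P2→{Q,R}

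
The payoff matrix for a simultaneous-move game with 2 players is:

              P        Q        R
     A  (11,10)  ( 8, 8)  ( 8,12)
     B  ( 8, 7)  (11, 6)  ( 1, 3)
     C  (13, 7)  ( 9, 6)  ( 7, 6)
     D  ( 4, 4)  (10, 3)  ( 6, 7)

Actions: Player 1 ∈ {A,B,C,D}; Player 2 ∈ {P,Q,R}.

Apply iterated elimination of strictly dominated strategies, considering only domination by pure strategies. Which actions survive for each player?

P2 drop Q (P beats it: A:10>8 B:7>6 C:7>6 D:4>3)
P1 drop B (A beats it: P:11>8 R:8>1)
P1 drop D (A beats it: P:11>4 R:8>6)
P1→{A,C} P2→{P,R}

IESDS → P1:{A,C} P2:{P,R}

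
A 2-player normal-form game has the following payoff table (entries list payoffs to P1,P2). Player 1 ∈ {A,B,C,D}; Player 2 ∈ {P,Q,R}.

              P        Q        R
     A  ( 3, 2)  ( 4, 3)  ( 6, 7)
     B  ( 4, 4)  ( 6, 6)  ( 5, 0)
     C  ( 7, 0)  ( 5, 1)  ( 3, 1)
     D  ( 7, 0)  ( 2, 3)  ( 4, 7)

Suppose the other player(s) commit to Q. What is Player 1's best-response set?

BR_1 = {B}

u_1(A vs Q) = 4
u_1(B vs Q) = 6
u_1(C vs Q) = 5
u_1(D vs Q) = 2
max payoff 6 at {B}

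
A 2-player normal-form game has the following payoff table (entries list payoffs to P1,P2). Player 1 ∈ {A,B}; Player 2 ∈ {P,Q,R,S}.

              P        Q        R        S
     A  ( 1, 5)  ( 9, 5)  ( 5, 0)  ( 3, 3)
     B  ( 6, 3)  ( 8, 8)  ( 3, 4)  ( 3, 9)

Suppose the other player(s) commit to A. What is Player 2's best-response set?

argmax u_2 = {P,Q}

u_2(P vs A) = 5
u_2(Q vs A) = 5
u_2(R vs A) = 0
u_2(S vs A) = 3
max payoff 5 at {P,Q}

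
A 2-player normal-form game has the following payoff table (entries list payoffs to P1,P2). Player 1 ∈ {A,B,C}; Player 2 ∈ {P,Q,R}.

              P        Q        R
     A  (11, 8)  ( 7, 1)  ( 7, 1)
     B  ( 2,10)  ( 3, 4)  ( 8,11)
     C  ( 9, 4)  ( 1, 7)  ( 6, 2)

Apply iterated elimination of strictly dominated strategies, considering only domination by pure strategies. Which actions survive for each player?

P1 drop C (A beats it: P:11>9 Q:7>1 R:7>6)
P2 drop Q (P beats it: A:8>1 B:10>4)
P1→{A,B} P2→{P,R}

IESDS → P1:{A,B} P2:{P,R}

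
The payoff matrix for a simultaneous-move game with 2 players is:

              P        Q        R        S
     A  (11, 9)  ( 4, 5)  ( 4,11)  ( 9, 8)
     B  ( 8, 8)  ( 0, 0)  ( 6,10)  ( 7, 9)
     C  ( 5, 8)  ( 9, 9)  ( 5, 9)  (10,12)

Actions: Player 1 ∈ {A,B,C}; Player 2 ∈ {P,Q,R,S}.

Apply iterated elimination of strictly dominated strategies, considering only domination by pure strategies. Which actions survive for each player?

IESDS → P1:{B,C} P2:{R,S}

P2 drop P (R beats it: A:11>9 B:10>8 C:9>8)
P1 drop A (C beats it: Q:9>4 R:5>4 S:10>9)
P2 drop Q (S beats it: B:9>0 C:12>9)
P1→{B,C} P2→{R,S}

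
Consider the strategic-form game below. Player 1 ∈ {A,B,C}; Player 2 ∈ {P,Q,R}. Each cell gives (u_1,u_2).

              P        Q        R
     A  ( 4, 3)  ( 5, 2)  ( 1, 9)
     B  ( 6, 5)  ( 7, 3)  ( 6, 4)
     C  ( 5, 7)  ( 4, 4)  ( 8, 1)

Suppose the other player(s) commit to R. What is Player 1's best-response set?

P1 best: {C}

u_1(A vs R) = 1
u_1(B vs R) = 6
u_1(C vs R) = 8
max payoff 8 at {C}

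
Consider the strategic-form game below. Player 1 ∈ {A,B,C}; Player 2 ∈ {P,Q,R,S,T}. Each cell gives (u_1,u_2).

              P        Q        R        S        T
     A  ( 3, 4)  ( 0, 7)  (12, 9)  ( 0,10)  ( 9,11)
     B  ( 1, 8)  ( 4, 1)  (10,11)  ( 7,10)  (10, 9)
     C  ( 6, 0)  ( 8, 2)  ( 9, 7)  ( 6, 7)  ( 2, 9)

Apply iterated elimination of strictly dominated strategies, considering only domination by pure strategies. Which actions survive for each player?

Survivors P1:{A,B} P2:{R,S,T}

P2 drop P (R beats it: A:9>4 B:11>8 C:7>0)
P2 drop Q (R beats it: A:9>7 B:11>1 C:7>2)
P1 drop C (B beats it: R:10>9 S:7>6 T:10>2)
P1→{A,B} P2→{R,S,T}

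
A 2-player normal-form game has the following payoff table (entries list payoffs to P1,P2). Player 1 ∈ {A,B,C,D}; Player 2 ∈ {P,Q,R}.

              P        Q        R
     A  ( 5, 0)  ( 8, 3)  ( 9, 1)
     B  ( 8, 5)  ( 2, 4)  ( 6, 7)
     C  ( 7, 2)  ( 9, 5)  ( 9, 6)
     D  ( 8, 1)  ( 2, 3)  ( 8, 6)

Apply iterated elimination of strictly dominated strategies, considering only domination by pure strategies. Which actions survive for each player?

IESDS → P1:{A,C} P2:{Q,R}

P2 drop P (R beats it: A:1>0 B:7>5 C:6>2 D:6>1)
P1 drop B (A beats it: Q:8>2 R:9>6)
P1 drop D (A beats it: Q:8>2 R:9>8)
P1→{A,C} P2→{Q,R}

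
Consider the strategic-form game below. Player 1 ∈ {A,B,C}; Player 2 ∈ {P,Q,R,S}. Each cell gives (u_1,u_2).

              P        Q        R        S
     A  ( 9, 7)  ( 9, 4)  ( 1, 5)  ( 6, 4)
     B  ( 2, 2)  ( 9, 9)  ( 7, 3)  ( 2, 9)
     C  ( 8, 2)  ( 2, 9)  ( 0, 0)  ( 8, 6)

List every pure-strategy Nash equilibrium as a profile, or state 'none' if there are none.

PSNE = {(A,P), (B,Q)}

(A,P): NE
(A,Q): not NE [P2→P gives 7>4]
(A,R): not NE [P1→B gives 7>1; P2→P gives 7>5]
(A,S): not NE [P1→C gives 8>6; P2→P gives 7>4]
(B,P): not NE [P1→A gives 9>2; P2→S gives 9>2]
(B,Q): NE
(B,R): not NE [P2→S gives 9>3]
(B,S): not NE [P1→C gives 8>2]
(C,P): not NE [P1→A gives 9>8; P2→Q gives 9>2]
(C,Q): not NE [P1→B gives 9>2]
(C,R): not NE [P1→B gives 7>0; P2→Q gives 9>0]
(C,S): not NE [P2→Q gives 9>6]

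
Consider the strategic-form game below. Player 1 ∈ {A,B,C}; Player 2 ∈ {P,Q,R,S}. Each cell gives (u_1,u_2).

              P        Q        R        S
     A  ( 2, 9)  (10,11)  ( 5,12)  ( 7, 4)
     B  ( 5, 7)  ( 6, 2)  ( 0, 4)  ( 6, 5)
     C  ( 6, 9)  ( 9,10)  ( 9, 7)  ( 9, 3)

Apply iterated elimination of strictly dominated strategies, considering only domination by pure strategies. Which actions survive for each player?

Survivors P1:{A,C} P2:{Q,R}

P1 drop B (C beats it: P:6>5 Q:9>6 R:9>0 S:9>6)
P2 drop P (Q beats it: A:11>9 C:10>9)
P2 drop S (Q beats it: A:11>4 C:10>3)
P1→{A,C} P2→{Q,R}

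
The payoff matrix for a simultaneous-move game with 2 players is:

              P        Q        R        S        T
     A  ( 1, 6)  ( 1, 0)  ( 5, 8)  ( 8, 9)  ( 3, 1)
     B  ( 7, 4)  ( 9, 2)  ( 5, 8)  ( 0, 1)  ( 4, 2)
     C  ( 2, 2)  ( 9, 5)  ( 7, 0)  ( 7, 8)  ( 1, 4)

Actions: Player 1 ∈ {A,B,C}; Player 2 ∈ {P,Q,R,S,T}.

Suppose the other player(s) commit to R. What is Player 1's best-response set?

u_1(A vs R) = 5
u_1(B vs R) = 5
u_1(C vs R) = 7
max payoff 7 at {C}

BR_1 = {C}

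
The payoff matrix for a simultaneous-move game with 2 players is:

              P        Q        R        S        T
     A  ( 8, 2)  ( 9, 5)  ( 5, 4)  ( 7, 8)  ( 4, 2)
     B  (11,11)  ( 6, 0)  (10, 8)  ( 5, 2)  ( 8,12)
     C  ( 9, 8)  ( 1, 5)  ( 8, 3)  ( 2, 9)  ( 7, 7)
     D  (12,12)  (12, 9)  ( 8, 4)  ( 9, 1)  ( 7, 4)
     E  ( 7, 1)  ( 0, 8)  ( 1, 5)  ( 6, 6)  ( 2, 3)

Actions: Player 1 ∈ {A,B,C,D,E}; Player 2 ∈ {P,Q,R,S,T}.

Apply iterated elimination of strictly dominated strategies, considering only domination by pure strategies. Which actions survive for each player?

P1 drop A (D beats it: P:12>8 Q:12>9 R:8>5 S:9>7 T:7>4)
P1 drop C (B beats it: P:11>9 Q:6>1 R:10>8 S:5>2 T:8>7)
P1 drop E (D beats it: P:12>7 Q:12>0 R:8>1 S:9>6 T:7>2)
P2 drop Q (P beats it: B:11>0 D:12>9)
P2 drop R (P beats it: B:11>8 D:12>4)
P2 drop S (P beats it: B:11>2 D:12>1)
P1→{B,D} P2→{P,T}

Remaining: P1:{B,D} P2:{P,T}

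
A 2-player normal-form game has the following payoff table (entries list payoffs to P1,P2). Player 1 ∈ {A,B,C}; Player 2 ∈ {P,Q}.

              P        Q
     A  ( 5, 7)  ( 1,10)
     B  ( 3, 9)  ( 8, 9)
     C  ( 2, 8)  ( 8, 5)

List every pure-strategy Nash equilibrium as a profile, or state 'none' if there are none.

Nash profiles: (B,Q)

(A,P): not NE [P2→Q gives 10>7]
(A,Q): not NE [P1→C gives 8>1]
(B,P): not NE [P1→A gives 5>3]
(B,Q): NE
(C,P): not NE [P1→A gives 5>2]
(C,Q): not NE [P2→P gives 8>5]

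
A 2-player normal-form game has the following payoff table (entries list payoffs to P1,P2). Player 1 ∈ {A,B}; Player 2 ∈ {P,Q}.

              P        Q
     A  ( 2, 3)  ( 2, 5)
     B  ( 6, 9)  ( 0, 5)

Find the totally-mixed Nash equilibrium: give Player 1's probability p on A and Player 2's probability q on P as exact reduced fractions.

P1 indiff ⇒ q·2+(1-q)·2 = q·6+(1-q)·0 ⇒ q(-4) = (1-q)(-2) ⇒ q = 1/3
P2 indiff ⇒ p·3+(1-p)·9 = p·5+(1-p)·5 ⇒ p(-2) = (1-p)(-4) ⇒ p = 2/3

p=2/3, q=1/3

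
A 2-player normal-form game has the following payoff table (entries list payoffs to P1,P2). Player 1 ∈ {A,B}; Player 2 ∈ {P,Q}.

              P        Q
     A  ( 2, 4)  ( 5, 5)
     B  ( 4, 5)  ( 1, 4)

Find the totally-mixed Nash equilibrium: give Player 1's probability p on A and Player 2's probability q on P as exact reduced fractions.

p=1/2, q=2/3

P1 indiff ⇒ q·2+(1-q)·5 = q·4+(1-q)·1 ⇒ q(-2) = (1-q)(-4) ⇒ q = 2/3
P2 indiff ⇒ p·4+(1-p)·5 = p·5+(1-p)·4 ⇒ p(-1) = (1-p)(-1) ⇒ p = 1/2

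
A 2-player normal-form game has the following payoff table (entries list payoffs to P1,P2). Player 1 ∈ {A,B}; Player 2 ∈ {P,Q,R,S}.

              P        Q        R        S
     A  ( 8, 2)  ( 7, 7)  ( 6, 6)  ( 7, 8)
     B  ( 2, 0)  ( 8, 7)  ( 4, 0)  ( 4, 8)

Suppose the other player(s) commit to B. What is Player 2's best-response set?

P2 best: {S}

u_2(P vs B) = 0
u_2(Q vs B) = 7
u_2(R vs B) = 0
u_2(S vs B) = 8
max payoff 8 at {S}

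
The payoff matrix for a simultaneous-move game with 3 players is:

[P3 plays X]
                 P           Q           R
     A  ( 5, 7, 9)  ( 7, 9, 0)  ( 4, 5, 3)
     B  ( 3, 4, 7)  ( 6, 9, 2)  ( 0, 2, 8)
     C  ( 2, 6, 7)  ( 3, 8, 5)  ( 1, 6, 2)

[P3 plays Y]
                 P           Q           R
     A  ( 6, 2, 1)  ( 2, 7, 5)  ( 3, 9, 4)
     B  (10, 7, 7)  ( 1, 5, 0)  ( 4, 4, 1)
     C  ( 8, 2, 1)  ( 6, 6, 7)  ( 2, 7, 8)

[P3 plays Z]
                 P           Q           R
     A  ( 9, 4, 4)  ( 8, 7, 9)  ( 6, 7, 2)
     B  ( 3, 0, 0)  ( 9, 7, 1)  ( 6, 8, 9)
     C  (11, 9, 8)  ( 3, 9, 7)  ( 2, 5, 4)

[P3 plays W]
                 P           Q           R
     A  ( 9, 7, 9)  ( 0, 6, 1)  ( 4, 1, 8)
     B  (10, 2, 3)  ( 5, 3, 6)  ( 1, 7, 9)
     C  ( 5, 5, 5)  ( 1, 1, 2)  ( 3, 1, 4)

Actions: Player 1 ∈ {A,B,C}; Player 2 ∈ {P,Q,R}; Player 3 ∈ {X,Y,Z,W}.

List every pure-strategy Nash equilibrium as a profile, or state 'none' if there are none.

(A,P,X): not NE [P2→Q gives 9>7]
(A,P,Y): not NE [P1→B gives 10>6; P2→R gives 9>2; P3→W gives 9>1]
(A,P,Z): not NE [P1→C gives 11>9; P2→R gives 7>4; P3→W gives 9>4]
(A,P,W): not NE [P1→B gives 10>9]
(A,Q,X): not NE [P3→Z gives 9>0]
(A,Q,Y): not NE [P1→C gives 6>2; P2→R gives 9>7; P3→Z gives 9>5]
(A,Q,Z): not NE [P1→B gives 9>8]
(A,Q,W): not NE [P1→B gives 5>0; P2→P gives 7>6; P3→Z gives 9>1]
(A,R,X): not NE [P2→Q gives 9>5; P3→W gives 8>3]
(A,R,Y): not NE [P1→B gives 4>3; P3→W gives 8>4]
(A,R,Z): not NE [P3→W gives 8>2]
(A,R,W): not NE [P2→P gives 7>1]
(B,P,X): not NE [P1→A gives 5>3; P2→Q gives 9>4]
(B,P,Y): NE
(B,P,Z): not NE [P1→C gives 11>3; P2→R gives 8>0; P3→Y gives 7>0]
(B,P,W): not NE [P2→R gives 7>2; P3→Y gives 7>3]
(B,Q,X): not NE [P1→A gives 7>6; P3→W gives 6>2]
(B,Q,Y): not NE [P1→C gives 6>1; P2→P gives 7>5; P3→W gives 6>0]
(B,Q,Z): not NE [P2→R gives 8>7; P3→W gives 6>1]
(B,Q,W): not NE [P2→R gives 7>3]
(B,R,X): not NE [P1→A gives 4>0; P2→Q gives 9>2; P3→W gives 9>8]
(B,R,Y): not NE [P2→P gives 7>4; P3→W gives 9>1]
(B,R,Z): NE
(B,R,W): not NE [P1→A gives 4>1]
(C,P,X): not NE [P1→A gives 5>2; P2→Q gives 8>6; P3→Z gives 8>7]
(C,P,Y): not NE [P1→B gives 10>8; P2→R gives 7>2; P3→Z gives 8>1]
(C,P,Z): NE
(C,P,W): not NE [P1→B gives 10>5; P3→Z gives 8>5]
(C,Q,X): not NE [P1→A gives 7>3; P3→Z gives 7>5]
(C,Q,Y): not NE [P2→R gives 7>6]
(C,Q,Z): not NE [P1→B gives 9>3]
(C,Q,W): not NE [P1→B gives 5>1; P2→P gives 5>1; P3→Z gives 7>2]
(C,R,X): not NE [P1→A gives 4>1; P2→Q gives 8>6; P3→Y gives 8>2]
(C,R,Y): not NE [P1→B gives 4>2]
(C,R,Z): not NE [P1→B gives 6>2; P2→Q gives 9>5; P3→Y gives 8>4]
(C,R,W): not NE [P1→A gives 4>3; P2→P gives 5>1; P3→Y gives 8>4]

NE set: (B,P,Y), (B,R,Z), (C,P,Z)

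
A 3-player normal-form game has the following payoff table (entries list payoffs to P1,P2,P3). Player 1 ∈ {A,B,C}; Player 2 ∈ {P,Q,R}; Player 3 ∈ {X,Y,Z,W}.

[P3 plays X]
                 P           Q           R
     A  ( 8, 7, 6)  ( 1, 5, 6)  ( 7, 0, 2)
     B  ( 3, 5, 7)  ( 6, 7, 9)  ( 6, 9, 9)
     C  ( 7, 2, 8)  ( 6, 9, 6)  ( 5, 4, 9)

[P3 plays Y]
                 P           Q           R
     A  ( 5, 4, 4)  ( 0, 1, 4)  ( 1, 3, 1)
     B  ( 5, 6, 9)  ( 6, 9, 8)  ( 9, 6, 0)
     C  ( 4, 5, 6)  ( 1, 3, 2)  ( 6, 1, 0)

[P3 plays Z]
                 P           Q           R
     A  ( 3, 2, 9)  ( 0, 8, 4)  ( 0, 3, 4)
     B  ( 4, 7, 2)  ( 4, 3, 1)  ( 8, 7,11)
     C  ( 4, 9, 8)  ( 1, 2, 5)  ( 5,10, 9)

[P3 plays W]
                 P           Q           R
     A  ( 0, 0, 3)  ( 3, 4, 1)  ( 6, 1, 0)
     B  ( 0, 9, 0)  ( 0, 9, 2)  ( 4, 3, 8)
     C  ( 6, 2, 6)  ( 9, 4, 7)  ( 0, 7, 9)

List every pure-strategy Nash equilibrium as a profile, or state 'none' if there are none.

NE set: (B,R,Z)

(A,P,X): not NE [P3→Z gives 9>6]
(A,P,Y): not NE [P3→Z gives 9>4]
(A,P,Z): not NE [P1→C gives 4>3; P2→Q gives 8>2]
(A,P,W): not NE [P1→C gives 6>0; P2→Q gives 4>0; P3→Z gives 9>3]
(A,Q,X): not NE [P1→C gives 6>1; P2→P gives 7>5]
(A,Q,Y): not NE [P1→B gives 6>0; P2→P gives 4>1; P3→X gives 6>4]
(A,Q,Z): not NE [P1→B gives 4>0; P3→X gives 6>4]
(A,Q,W): not NE [P1→C gives 9>3; P3→X gives 6>1]
(A,R,X): not NE [P2→P gives 7>0; P3→Z gives 4>2]
(A,R,Y): not NE [P1→B gives 9>1; P2→P gives 4>3; P3→Z gives 4>1]
(A,R,Z): not NE [P1→B gives 8>0; P2→Q gives 8>3]
(A,R,W): not NE [P2→Q gives 4>1; P3→Z gives 4>0]
(B,P,X): not NE [P1→A gives 8>3; P2→R gives 9>5; P3→Y gives 9>7]
(B,P,Y): not NE [P2→Q gives 9>6]
(B,P,Z): not NE [P3→Y gives 9>2]
(B,P,W): not NE [P1→C gives 6>0; P3→Y gives 9>0]
(B,Q,X): not NE [P2→R gives 9>7]
(B,Q,Y): not NE [P3→X gives 9>8]
(B,Q,Z): not NE [P2→R gives 7>3; P3→X gives 9>1]
(B,Q,W): not NE [P1→C gives 9>0; P3→X gives 9>2]
(B,R,X): not NE [P1→A gives 7>6; P3→Z gives 11>9]
(B,R,Y): not NE [P2→Q gives 9>6; P3→Z gives 11>0]
(B,R,Z): NE
(B,R,W): not NE [P1→A gives 6>4; P2→Q gives 9>3; P3→Z gives 11>8]
(C,P,X): not NE [P1→A gives 8>7; P2→Q gives 9>2]
(C,P,Y): not NE [P1→B gives 5>4; P3→Z gives 8>6]
(C,P,Z): not NE [P2→R gives 10>9]
(C,P,W): not NE [P2→R gives 7>2; P3→Z gives 8>6]
(C,Q,X): not NE [P3→W gives 7>6]
(C,Q,Y): not NE [P1→B gives 6>1; P2→P gives 5>3; P3→W gives 7>2]
(C,Q,Z): not NE [P1→B gives 4>1; P2→R gives 10>2; P3→W gives 7>5]
(C,Q,W): not NE [P2→R gives 7>4]
(C,R,X): not NE [P1→A gives 7>5; P2→Q gives 9>4]
(C,R,Y): not NE [P1→B gives 9>6; P2→P gives 5>1; P3→W gives 9>0]
(C,R,Z): not NE [P1→B gives 8>5]
(C,R,W): not NE [P1→A gives 6>0]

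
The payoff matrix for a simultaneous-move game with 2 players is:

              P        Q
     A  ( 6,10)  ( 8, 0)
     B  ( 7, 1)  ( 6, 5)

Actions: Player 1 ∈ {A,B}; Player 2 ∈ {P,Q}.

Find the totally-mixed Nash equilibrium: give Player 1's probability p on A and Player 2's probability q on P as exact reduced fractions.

P1 indiff ⇒ q·6+(1-q)·8 = q·7+(1-q)·6 ⇒ q(-1) = (1-q)(-2) ⇒ q = 2/3
P2 indiff ⇒ p·10+(1-p)·1 = p·0+(1-p)·5 ⇒ p(10) = (1-p)(4) ⇒ p = 2/7

p=2/7, q=2/3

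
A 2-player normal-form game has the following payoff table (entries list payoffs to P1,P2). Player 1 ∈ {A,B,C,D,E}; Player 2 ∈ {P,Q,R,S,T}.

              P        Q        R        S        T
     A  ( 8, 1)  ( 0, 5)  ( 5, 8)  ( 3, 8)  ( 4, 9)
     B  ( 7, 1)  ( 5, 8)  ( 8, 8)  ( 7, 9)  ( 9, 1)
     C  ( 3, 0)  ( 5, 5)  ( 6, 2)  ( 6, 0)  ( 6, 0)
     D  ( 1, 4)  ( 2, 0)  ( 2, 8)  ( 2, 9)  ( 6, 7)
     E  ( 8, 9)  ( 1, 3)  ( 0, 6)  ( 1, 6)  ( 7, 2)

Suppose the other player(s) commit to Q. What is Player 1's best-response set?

BR_1 = {B,C}

u_1(A vs Q) = 0
u_1(B vs Q) = 5
u_1(C vs Q) = 5
u_1(D vs Q) = 2
u_1(E vs Q) = 1
max payoff 5 at {B,C}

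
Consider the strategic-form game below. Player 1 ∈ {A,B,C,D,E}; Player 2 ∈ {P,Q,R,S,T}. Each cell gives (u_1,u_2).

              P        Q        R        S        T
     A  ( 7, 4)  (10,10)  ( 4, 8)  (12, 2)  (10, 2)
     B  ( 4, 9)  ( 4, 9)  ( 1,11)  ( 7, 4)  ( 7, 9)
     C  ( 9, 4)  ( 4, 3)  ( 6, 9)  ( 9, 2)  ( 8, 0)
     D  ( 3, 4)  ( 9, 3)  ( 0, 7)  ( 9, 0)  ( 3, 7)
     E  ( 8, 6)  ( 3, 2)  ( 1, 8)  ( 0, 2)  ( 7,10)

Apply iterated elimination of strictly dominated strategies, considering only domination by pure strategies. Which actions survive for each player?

IESDS → P1:{A,C} P2:{Q,R}

P1 drop B (A beats it: P:7>4 Q:10>4 R:4>1 S:12>7 T:10>7)
P1 drop D (A beats it: P:7>3 Q:10>9 R:4>0 S:12>9 T:10>3)
P1 drop E (C beats it: P:9>8 Q:4>3 R:6>1 S:9>0 T:8>7)
P2 drop P (R beats it: A:8>4 C:9>4)
P2 drop S (Q beats it: A:10>2 C:3>2)
P2 drop T (Q beats it: A:10>2 C:3>0)
P1→{A,C} P2→{Q,R}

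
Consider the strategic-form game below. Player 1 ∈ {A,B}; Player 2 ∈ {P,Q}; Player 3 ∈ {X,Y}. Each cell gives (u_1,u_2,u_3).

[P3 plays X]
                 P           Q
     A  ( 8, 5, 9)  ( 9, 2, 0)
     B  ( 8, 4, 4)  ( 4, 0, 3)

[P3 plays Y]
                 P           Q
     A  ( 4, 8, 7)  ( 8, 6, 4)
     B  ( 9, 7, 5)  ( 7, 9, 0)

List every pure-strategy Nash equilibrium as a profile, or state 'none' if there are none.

(A,P,X): NE
(A,P,Y): not NE [P1→B gives 9>4; P3→X gives 9>7]
(A,Q,X): not NE [P2→P gives 5>2; P3→Y gives 4>0]
(A,Q,Y): not NE [P2→P gives 8>6]
(B,P,X): not NE [P3→Y gives 5>4]
(B,P,Y): not NE [P2→Q gives 9>7]
(B,Q,X): not NE [P1→A gives 9>4; P2→P gives 4>0]
(B,Q,Y): not NE [P1→A gives 8>7; P3→X gives 3>0]

NE set: (A,P,X)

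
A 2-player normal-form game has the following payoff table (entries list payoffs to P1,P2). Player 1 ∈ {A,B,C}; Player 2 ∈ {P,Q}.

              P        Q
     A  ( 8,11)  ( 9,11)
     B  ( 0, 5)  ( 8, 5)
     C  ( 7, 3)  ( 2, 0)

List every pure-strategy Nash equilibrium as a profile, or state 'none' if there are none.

Nash profiles: (A,P), (A,Q)

(A,P): NE
(A,Q): NE
(B,P): not NE [P1→A gives 8>0]
(B,Q): not NE [P1→A gives 9>8]
(C,P): not NE [P1→A gives 8>7]
(C,Q): not NE [P1→A gives 9>2; P2→P gives 3>0]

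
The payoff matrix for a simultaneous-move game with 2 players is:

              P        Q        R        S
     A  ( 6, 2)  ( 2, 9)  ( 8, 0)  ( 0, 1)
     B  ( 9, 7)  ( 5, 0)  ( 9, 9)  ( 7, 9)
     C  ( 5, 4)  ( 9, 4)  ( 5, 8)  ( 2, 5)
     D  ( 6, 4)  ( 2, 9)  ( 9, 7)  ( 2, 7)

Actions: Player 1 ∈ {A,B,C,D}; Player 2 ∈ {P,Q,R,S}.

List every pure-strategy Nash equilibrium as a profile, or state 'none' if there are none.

(A,P): not NE [P1→B gives 9>6; P2→Q gives 9>2]
(A,Q): not NE [P1→C gives 9>2]
(A,R): not NE [P1→D gives 9>8; P2→Q gives 9>0]
(A,S): not NE [P1→B gives 7>0; P2→Q gives 9>1]
(B,P): not NE [P2→S gives 9>7]
(B,Q): not NE [P1→C gives 9>5; P2→S gives 9>0]
(B,R): NE
(B,S): NE
(C,P): not NE [P1→B gives 9>5; P2→R gives 8>4]
(C,Q): not NE [P2→R gives 8>4]
(C,R): not NE [P1→D gives 9>5]
(C,S): not NE [P1→B gives 7>2; P2→R gives 8>5]
(D,P): not NE [P1→B gives 9>6; P2→Q gives 9>4]
(D,Q): not NE [P1→C gives 9>2]
(D,R): not NE [P2→Q gives 9>7]
(D,S): not NE [P1→B gives 7>2; P2→Q gives 9>7]

NE set: (B,R), (B,S)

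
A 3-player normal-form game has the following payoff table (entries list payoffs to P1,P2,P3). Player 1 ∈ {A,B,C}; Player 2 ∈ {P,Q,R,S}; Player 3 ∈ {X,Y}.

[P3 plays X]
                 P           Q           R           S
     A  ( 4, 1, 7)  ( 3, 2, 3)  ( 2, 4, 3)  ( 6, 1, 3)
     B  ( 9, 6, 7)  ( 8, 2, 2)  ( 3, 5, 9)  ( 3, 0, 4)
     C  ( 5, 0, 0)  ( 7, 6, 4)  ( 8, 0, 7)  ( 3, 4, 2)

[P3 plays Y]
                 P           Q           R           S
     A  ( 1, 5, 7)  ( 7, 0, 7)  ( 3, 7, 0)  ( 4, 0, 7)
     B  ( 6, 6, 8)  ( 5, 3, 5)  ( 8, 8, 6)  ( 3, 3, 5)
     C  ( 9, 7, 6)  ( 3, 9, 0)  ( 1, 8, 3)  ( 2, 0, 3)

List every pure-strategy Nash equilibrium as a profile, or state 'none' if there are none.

Equilibria: none

(A,P,X): not NE [P1→B gives 9>4; P2→R gives 4>1]
(A,P,Y): not NE [P1→C gives 9>1; P2→R gives 7>5]
(A,Q,X): not NE [P1→B gives 8>3; P2→R gives 4>2; P3→Y gives 7>3]
(A,Q,Y): not NE [P2→R gives 7>0]
(A,R,X): not NE [P1→C gives 8>2]
(A,R,Y): not NE [P1→B gives 8>3; P3→X gives 3>0]
(A,S,X): not NE [P2→R gives 4>1; P3→Y gives 7>3]
(A,S,Y): not NE [P2→R gives 7>0]
(B,P,X): not NE [P3→Y gives 8>7]
(B,P,Y): not NE [P1→C gives 9>6; P2→R gives 8>6]
(B,Q,X): not NE [P2→P gives 6>2; P3→Y gives 5>2]
(B,Q,Y): not NE [P1→A gives 7>5; P2→R gives 8>3]
(B,R,X): not NE [P1→C gives 8>3; P2→P gives 6>5]
(B,R,Y): not NE [P3→X gives 9>6]
(B,S,X): not NE [P1→A gives 6>3; P2→P gives 6>0; P3→Y gives 5>4]
(B,S,Y): not NE [P1→A gives 4>3; P2→R gives 8>3]
(C,P,X): not NE [P1→B gives 9>5; P2→Q gives 6>0; P3→Y gives 6>0]
(C,P,Y): not NE [P2→Q gives 9>7]
(C,Q,X): not NE [P1→B gives 8>7]
(C,Q,Y): not NE [P1→A gives 7>3; P3→X gives 4>0]
(C,R,X): not NE [P2→Q gives 6>0]
(C,R,Y): not NE [P1→B gives 8>1; P2→Q gives 9>8; P3→X gives 7>3]
(C,S,X): not NE [P1→A gives 6>3; P2→Q gives 6>4; P3→Y gives 3>2]
(C,S,Y): not NE [P1→A gives 4>2; P2→Q gives 9>0]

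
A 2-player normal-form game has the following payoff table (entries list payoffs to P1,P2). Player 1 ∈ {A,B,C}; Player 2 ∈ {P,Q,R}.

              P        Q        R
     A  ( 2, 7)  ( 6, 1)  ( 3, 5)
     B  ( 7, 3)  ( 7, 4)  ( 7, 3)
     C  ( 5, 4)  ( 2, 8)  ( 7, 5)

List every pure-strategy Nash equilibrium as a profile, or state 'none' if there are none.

(A,P): not NE [P1→B gives 7>2]
(A,Q): not NE [P1→B gives 7>6; P2→P gives 7>1]
(A,R): not NE [P1→C gives 7>3; P2→P gives 7>5]
(B,P): not NE [P2→Q gives 4>3]
(B,Q): NE
(B,R): not NE [P2→Q gives 4>3]
(C,P): not NE [P1→B gives 7>5; P2→Q gives 8>4]
(C,Q): not NE [P1→B gives 7>2]
(C,R): not NE [P2→Q gives 8>5]

PSNE = {(B,Q)}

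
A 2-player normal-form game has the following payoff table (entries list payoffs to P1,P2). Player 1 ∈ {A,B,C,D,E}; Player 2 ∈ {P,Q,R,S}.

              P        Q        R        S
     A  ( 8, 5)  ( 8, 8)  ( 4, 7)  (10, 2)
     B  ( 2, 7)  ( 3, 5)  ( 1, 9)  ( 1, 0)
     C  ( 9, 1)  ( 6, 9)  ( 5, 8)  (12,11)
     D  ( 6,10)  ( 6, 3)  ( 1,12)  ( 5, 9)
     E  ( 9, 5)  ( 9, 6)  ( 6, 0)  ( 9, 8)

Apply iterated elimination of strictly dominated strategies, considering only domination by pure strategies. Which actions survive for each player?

P1 drop B (A beats it: P:8>2 Q:8>3 R:4>1 S:10>1)
P1 drop D (A beats it: P:8>6 Q:8>6 R:4>1 S:10>5)
P2 drop P (Q beats it: A:8>5 C:9>1 E:6>5)
P2 drop R (Q beats it: A:8>7 C:9>8 E:6>0)
P1→{A,C,E} P2→{Q,S}

Remaining: P1:{A,C,E} P2:{Q,S}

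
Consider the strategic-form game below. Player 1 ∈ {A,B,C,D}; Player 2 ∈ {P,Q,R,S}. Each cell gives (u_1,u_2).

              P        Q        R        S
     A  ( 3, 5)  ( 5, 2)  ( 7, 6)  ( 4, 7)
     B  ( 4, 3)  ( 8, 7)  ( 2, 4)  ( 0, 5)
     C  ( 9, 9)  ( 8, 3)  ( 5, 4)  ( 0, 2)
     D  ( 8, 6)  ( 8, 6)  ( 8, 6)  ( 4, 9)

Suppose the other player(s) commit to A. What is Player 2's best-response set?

P2 best: {S}

u_2(P vs A) = 5
u_2(Q vs A) = 2
u_2(R vs A) = 6
u_2(S vs A) = 7
max payoff 7 at {S}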